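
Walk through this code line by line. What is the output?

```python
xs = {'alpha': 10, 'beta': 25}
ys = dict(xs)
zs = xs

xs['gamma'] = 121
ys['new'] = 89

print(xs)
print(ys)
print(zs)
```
{'alpha': 10, 'beta': 25, 'gamma': 121}
{'alpha': 10, 'beta': 25, 'new': 89}
{'alpha': 10, 'beta': 25, 'gamma': 121}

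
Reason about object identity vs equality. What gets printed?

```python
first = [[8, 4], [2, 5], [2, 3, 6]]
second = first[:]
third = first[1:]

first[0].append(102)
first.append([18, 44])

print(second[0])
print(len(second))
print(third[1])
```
[8, 4, 102]
3
[2, 3, 6]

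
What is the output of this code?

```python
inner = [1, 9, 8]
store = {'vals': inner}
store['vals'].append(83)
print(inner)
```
[1, 9, 8, 83]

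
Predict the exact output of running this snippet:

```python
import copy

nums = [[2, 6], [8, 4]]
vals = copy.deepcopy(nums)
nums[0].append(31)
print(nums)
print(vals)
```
[[2, 6, 31], [8, 4]]
[[2, 6], [8, 4]]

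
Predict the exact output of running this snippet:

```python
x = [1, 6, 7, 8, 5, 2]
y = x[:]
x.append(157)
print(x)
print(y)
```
[1, 6, 7, 8, 5, 2, 157]
[1, 6, 7, 8, 5, 2]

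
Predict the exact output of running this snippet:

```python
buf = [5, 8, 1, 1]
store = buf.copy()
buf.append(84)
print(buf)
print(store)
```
[5, 8, 1, 1, 84]
[5, 8, 1, 1]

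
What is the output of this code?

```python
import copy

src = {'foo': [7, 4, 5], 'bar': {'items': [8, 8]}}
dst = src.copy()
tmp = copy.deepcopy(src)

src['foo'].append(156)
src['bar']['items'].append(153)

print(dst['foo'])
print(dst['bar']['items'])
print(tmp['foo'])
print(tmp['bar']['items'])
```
[7, 4, 5, 156]
[8, 8, 153]
[7, 4, 5]
[8, 8]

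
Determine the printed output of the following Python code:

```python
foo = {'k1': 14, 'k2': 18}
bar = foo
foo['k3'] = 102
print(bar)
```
{'k1': 14, 'k2': 18, 'k3': 102}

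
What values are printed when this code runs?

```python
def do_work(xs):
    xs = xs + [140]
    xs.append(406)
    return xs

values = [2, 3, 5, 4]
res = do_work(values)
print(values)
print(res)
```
[2, 3, 5, 4]
[2, 3, 5, 4, 140, 406]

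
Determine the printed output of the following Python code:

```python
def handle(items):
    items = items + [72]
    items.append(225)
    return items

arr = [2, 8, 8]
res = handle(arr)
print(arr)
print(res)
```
[2, 8, 8]
[2, 8, 8, 72, 225]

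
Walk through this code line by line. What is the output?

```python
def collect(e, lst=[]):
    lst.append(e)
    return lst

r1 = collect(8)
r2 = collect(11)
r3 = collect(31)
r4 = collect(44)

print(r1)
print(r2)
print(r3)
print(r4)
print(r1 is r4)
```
[8, 11, 31, 44]
[8, 11, 31, 44]
[8, 11, 31, 44]
[8, 11, 31, 44]
True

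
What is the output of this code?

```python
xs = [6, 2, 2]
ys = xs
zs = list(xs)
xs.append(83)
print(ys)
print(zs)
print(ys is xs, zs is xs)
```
[6, 2, 2, 83]
[6, 2, 2]
True False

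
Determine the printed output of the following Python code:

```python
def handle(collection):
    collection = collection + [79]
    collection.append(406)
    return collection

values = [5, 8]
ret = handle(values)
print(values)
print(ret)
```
[5, 8]
[5, 8, 79, 406]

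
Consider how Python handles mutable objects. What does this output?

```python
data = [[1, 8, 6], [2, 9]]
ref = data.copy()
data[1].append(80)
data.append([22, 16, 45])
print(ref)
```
[[1, 8, 6], [2, 9, 80]]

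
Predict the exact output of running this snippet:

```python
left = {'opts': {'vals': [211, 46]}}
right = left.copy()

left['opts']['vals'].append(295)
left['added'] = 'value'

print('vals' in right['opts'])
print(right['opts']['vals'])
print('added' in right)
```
True
[211, 46, 295]
False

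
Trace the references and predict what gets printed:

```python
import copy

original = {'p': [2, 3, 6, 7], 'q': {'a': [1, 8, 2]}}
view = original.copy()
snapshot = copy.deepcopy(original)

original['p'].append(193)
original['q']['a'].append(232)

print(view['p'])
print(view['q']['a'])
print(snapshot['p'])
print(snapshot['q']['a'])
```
[2, 3, 6, 7, 193]
[1, 8, 2, 232]
[2, 3, 6, 7]
[1, 8, 2]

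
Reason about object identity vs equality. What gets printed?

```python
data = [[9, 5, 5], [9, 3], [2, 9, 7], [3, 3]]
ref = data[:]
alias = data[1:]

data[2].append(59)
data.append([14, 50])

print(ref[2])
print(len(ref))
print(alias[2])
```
[2, 9, 7, 59]
4
[3, 3]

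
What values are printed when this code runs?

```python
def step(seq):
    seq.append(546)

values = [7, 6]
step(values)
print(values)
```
[7, 6, 546]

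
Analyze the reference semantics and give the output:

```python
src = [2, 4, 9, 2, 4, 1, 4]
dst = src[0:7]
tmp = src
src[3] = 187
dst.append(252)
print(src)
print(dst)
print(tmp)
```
[2, 4, 9, 187, 4, 1, 4]
[2, 4, 9, 2, 4, 1, 4, 252]
[2, 4, 9, 187, 4, 1, 4]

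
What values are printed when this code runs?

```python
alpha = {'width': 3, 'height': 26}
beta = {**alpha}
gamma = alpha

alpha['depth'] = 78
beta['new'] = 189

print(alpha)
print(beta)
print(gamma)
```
{'width': 3, 'height': 26, 'depth': 78}
{'width': 3, 'height': 26, 'new': 189}
{'width': 3, 'height': 26, 'depth': 78}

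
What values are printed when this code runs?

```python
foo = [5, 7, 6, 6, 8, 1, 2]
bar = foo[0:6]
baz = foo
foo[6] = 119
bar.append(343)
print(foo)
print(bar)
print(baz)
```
[5, 7, 6, 6, 8, 1, 119]
[5, 7, 6, 6, 8, 1, 343]
[5, 7, 6, 6, 8, 1, 119]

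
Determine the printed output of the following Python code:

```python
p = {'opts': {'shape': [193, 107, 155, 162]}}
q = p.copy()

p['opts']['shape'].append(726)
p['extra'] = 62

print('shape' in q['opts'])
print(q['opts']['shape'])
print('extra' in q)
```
True
[193, 107, 155, 162, 726]
False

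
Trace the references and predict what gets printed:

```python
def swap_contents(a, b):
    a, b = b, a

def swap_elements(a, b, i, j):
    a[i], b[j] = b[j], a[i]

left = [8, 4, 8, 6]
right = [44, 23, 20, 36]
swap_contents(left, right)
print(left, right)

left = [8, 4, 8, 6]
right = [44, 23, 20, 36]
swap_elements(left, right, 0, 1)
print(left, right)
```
[8, 4, 8, 6] [44, 23, 20, 36]
[23, 4, 8, 6] [44, 8, 20, 36]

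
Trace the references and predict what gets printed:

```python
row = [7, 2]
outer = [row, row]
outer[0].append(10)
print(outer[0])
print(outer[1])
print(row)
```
[7, 2, 10]
[7, 2, 10]
[7, 2, 10]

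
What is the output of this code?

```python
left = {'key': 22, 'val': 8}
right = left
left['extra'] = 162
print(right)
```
{'key': 22, 'val': 8, 'extra': 162}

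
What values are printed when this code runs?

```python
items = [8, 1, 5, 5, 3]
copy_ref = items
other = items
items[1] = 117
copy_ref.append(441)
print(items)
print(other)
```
[8, 117, 5, 5, 3, 441]
[8, 117, 5, 5, 3, 441]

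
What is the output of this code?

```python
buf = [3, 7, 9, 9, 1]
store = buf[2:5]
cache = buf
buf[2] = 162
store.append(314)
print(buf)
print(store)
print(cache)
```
[3, 7, 162, 9, 1]
[9, 9, 1, 314]
[3, 7, 162, 9, 1]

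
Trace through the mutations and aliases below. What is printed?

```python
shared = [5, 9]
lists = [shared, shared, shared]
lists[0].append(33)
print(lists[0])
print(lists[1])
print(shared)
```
[5, 9, 33]
[5, 9, 33]
[5, 9, 33]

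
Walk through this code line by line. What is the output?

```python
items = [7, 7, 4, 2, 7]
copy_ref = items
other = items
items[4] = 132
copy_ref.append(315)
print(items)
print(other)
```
[7, 7, 4, 2, 132, 315]
[7, 7, 4, 2, 132, 315]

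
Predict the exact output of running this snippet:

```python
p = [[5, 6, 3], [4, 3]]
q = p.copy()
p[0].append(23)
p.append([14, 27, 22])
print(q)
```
[[5, 6, 3, 23], [4, 3]]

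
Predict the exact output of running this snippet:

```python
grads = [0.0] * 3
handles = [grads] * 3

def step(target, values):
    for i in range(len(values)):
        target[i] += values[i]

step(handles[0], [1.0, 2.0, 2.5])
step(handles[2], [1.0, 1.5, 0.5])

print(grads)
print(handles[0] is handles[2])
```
[2.0, 3.5, 3.0]
True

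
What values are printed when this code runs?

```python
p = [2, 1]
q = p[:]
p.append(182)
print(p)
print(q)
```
[2, 1, 182]
[2, 1]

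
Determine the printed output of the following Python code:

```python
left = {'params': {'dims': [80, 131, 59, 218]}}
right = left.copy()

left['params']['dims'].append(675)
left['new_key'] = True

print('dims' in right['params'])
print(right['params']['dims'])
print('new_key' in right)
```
True
[80, 131, 59, 218, 675]
False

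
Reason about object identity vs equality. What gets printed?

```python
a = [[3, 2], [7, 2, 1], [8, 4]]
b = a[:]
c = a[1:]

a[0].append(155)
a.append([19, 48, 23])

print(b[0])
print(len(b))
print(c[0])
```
[3, 2, 155]
3
[7, 2, 1]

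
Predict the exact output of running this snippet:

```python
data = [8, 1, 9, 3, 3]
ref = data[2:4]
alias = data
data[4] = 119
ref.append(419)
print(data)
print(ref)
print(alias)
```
[8, 1, 9, 3, 119]
[9, 3, 419]
[8, 1, 9, 3, 119]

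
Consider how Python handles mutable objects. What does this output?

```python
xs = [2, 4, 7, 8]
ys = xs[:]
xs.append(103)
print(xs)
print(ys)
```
[2, 4, 7, 8, 103]
[2, 4, 7, 8]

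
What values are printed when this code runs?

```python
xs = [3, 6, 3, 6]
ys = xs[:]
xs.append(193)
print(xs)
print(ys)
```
[3, 6, 3, 6, 193]
[3, 6, 3, 6]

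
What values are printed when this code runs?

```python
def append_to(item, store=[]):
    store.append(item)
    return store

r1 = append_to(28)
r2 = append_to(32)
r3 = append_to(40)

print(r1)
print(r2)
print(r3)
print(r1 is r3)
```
[28, 32, 40]
[28, 32, 40]
[28, 32, 40]
True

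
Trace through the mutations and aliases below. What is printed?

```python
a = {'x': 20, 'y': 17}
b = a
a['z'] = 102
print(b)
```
{'x': 20, 'y': 17, 'z': 102}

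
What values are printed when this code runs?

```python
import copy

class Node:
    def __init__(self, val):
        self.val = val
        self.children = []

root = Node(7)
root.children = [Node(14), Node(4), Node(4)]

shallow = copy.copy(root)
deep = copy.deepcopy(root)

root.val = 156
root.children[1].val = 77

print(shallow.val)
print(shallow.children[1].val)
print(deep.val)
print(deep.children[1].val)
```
7
77
7
4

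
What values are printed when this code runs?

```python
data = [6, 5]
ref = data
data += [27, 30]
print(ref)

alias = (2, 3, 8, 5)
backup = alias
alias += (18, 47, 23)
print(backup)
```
[6, 5, 27, 30]
(2, 3, 8, 5)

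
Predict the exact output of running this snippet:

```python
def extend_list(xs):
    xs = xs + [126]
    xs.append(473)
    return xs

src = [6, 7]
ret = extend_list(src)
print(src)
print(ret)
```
[6, 7]
[6, 7, 126, 473]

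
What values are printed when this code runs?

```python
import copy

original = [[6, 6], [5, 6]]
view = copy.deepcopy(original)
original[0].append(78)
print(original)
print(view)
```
[[6, 6, 78], [5, 6]]
[[6, 6], [5, 6]]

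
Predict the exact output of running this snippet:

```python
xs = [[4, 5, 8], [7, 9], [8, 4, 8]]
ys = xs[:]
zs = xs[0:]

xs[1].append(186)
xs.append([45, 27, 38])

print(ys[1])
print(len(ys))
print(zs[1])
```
[7, 9, 186]
3
[7, 9, 186]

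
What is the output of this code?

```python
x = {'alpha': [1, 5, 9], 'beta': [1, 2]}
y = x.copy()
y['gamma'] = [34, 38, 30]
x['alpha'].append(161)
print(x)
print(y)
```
{'alpha': [1, 5, 9, 161], 'beta': [1, 2]}
{'alpha': [1, 5, 9, 161], 'beta': [1, 2], 'gamma': [34, 38, 30]}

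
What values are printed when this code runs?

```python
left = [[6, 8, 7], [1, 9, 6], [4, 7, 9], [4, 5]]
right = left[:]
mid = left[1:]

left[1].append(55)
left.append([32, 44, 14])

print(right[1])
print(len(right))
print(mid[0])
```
[1, 9, 6, 55]
4
[1, 9, 6, 55]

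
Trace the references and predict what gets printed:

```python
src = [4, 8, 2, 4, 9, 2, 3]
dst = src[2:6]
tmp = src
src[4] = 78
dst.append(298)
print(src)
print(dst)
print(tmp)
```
[4, 8, 2, 4, 78, 2, 3]
[2, 4, 9, 2, 298]
[4, 8, 2, 4, 78, 2, 3]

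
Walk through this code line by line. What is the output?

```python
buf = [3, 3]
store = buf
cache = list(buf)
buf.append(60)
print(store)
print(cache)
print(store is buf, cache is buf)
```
[3, 3, 60]
[3, 3]
True False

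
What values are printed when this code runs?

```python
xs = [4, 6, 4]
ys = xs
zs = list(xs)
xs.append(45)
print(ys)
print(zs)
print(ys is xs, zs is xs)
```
[4, 6, 4, 45]
[4, 6, 4]
True False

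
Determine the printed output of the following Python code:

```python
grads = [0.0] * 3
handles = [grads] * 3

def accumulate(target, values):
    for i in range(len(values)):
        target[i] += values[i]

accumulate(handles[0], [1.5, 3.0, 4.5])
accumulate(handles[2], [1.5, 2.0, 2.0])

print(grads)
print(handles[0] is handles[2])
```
[3.0, 5.0, 6.5]
True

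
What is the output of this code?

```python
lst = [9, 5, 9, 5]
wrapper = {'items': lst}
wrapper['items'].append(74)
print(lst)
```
[9, 5, 9, 5, 74]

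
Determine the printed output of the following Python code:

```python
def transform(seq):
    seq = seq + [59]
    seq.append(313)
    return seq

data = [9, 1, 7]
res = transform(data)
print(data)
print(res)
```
[9, 1, 7]
[9, 1, 7, 59, 313]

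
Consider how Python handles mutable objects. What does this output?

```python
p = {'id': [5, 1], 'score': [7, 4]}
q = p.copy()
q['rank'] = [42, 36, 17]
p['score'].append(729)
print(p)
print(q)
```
{'id': [5, 1], 'score': [7, 4, 729]}
{'id': [5, 1], 'score': [7, 4, 729], 'rank': [42, 36, 17]}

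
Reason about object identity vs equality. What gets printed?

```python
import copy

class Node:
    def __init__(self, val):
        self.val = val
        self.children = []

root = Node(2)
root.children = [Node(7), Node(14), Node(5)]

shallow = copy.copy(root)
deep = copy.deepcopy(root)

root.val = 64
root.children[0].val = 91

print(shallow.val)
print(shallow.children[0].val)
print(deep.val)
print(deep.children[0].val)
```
2
91
2
7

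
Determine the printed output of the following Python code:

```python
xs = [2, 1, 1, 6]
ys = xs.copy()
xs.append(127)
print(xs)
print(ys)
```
[2, 1, 1, 6, 127]
[2, 1, 1, 6]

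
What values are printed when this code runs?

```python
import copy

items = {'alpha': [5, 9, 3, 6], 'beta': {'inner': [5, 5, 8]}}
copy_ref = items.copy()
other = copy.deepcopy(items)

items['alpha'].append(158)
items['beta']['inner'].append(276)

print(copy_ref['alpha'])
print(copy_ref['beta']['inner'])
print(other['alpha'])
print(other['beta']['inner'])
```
[5, 9, 3, 6, 158]
[5, 5, 8, 276]
[5, 9, 3, 6]
[5, 5, 8]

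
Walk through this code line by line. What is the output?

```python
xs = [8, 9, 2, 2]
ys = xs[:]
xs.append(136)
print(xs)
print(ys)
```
[8, 9, 2, 2, 136]
[8, 9, 2, 2]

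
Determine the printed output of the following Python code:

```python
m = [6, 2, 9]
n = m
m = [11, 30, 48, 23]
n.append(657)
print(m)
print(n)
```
[11, 30, 48, 23]
[6, 2, 9, 657]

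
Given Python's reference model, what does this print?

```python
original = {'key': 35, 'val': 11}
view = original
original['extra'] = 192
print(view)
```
{'key': 35, 'val': 11, 'extra': 192}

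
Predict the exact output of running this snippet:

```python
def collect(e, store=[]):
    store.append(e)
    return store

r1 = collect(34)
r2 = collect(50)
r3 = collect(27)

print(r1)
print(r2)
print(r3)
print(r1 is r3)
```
[34, 50, 27]
[34, 50, 27]
[34, 50, 27]
True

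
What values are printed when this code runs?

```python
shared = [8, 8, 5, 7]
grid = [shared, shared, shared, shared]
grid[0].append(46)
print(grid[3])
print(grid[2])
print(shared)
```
[8, 8, 5, 7, 46]
[8, 8, 5, 7, 46]
[8, 8, 5, 7, 46]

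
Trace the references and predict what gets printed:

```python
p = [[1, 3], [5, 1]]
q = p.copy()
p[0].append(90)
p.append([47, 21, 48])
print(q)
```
[[1, 3, 90], [5, 1]]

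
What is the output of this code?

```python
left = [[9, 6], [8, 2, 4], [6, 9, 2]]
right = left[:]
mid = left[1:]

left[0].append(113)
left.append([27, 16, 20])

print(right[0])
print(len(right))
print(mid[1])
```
[9, 6, 113]
3
[6, 9, 2]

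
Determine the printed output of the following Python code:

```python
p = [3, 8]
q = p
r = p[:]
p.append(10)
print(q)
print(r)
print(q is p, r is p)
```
[3, 8, 10]
[3, 8]
True False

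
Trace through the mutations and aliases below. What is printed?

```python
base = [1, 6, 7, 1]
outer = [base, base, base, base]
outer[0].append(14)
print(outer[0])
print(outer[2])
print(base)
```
[1, 6, 7, 1, 14]
[1, 6, 7, 1, 14]
[1, 6, 7, 1, 14]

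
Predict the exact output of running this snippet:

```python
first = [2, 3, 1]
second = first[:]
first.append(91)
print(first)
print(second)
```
[2, 3, 1, 91]
[2, 3, 1]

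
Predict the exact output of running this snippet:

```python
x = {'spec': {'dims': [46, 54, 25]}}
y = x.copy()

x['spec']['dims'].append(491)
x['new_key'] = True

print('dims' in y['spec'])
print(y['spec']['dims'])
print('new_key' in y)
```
True
[46, 54, 25, 491]
False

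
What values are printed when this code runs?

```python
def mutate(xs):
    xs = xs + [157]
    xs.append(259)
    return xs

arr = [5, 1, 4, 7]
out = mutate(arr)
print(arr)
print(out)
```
[5, 1, 4, 7]
[5, 1, 4, 7, 157, 259]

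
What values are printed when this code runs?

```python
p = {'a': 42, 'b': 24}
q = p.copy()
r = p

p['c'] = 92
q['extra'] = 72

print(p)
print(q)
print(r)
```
{'a': 42, 'b': 24, 'c': 92}
{'a': 42, 'b': 24, 'extra': 72}
{'a': 42, 'b': 24, 'c': 92}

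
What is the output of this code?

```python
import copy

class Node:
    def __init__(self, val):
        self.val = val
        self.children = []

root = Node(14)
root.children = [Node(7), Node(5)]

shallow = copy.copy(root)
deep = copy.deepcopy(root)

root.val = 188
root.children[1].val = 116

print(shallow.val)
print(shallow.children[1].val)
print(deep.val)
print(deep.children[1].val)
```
14
116
14
5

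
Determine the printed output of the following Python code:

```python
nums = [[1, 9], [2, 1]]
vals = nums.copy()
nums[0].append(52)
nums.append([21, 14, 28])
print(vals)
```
[[1, 9, 52], [2, 1]]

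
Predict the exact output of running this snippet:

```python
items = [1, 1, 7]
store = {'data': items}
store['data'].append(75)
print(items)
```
[1, 1, 7, 75]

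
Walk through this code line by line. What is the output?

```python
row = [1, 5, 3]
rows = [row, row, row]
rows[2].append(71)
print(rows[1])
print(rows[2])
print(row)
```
[1, 5, 3, 71]
[1, 5, 3, 71]
[1, 5, 3, 71]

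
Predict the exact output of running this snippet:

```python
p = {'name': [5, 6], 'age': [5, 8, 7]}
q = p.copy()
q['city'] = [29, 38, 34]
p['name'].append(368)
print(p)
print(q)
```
{'name': [5, 6, 368], 'age': [5, 8, 7]}
{'name': [5, 6, 368], 'age': [5, 8, 7], 'city': [29, 38, 34]}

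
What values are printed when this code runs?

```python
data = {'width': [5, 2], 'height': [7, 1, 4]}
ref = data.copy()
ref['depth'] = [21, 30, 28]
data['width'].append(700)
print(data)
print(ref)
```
{'width': [5, 2, 700], 'height': [7, 1, 4]}
{'width': [5, 2, 700], 'height': [7, 1, 4], 'depth': [21, 30, 28]}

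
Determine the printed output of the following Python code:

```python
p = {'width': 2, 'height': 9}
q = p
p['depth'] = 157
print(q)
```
{'width': 2, 'height': 9, 'depth': 157}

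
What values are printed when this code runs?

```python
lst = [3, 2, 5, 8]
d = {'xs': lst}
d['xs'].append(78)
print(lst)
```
[3, 2, 5, 8, 78]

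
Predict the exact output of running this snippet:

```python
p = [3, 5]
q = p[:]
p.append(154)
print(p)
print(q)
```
[3, 5, 154]
[3, 5]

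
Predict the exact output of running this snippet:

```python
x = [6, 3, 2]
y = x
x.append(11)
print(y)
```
[6, 3, 2, 11]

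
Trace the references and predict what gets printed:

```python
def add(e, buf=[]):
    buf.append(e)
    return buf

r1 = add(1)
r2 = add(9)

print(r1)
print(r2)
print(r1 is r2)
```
[1, 9]
[1, 9]
True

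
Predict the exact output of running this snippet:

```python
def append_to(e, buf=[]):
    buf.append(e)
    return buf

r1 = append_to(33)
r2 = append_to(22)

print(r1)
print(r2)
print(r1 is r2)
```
[33, 22]
[33, 22]
True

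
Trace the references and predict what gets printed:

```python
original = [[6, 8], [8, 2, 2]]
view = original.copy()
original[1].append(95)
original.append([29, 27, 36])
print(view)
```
[[6, 8], [8, 2, 2, 95]]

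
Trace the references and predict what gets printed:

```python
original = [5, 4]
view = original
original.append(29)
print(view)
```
[5, 4, 29]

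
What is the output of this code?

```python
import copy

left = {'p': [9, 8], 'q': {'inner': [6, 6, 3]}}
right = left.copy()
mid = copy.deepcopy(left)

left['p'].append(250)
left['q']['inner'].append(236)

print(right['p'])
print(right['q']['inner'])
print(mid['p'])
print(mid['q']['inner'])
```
[9, 8, 250]
[6, 6, 3, 236]
[9, 8]
[6, 6, 3]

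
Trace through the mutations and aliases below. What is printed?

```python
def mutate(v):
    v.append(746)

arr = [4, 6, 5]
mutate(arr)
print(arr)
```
[4, 6, 5, 746]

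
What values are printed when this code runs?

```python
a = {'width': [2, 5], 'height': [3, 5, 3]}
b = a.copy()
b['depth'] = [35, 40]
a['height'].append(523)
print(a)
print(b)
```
{'width': [2, 5], 'height': [3, 5, 3, 523]}
{'width': [2, 5], 'height': [3, 5, 3, 523], 'depth': [35, 40]}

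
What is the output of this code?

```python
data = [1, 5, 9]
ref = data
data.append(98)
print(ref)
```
[1, 5, 9, 98]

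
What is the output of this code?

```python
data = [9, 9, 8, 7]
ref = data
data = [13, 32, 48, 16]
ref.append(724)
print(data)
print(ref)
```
[13, 32, 48, 16]
[9, 9, 8, 7, 724]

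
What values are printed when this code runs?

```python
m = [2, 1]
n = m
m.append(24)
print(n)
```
[2, 1, 24]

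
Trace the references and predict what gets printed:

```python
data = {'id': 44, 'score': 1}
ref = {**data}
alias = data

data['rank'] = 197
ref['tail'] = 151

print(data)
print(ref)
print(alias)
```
{'id': 44, 'score': 1, 'rank': 197}
{'id': 44, 'score': 1, 'tail': 151}
{'id': 44, 'score': 1, 'rank': 197}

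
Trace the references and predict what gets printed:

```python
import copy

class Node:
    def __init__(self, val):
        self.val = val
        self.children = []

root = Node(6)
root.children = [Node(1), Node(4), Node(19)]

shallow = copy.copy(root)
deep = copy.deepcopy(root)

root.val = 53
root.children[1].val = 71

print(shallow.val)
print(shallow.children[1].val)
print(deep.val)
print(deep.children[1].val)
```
6
71
6
4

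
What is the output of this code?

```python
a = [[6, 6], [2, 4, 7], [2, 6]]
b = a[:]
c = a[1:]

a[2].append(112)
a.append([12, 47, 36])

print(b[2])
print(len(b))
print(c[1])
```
[2, 6, 112]
3
[2, 6, 112]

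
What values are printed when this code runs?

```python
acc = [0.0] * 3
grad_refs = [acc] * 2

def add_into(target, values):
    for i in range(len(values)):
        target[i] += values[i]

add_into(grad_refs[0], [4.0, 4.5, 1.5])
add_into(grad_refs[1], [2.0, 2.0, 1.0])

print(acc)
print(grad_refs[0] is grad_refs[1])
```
[6.0, 6.5, 2.5]
True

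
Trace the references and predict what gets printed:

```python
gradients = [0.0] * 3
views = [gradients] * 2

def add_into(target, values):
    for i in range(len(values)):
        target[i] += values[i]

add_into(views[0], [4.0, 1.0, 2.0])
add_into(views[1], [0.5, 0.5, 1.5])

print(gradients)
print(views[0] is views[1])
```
[4.5, 1.5, 3.5]
True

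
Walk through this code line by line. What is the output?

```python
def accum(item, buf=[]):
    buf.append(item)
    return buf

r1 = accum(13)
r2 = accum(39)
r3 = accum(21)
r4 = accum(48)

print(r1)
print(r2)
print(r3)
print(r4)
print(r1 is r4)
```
[13, 39, 21, 48]
[13, 39, 21, 48]
[13, 39, 21, 48]
[13, 39, 21, 48]
True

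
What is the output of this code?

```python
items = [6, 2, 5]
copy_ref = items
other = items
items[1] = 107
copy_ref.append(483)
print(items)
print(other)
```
[6, 107, 5, 483]
[6, 107, 5, 483]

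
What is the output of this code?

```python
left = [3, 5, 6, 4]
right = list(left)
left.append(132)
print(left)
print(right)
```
[3, 5, 6, 4, 132]
[3, 5, 6, 4]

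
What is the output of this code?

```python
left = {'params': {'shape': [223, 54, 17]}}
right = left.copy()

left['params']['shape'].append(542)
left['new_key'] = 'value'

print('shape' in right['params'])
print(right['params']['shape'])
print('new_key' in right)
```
True
[223, 54, 17, 542]
False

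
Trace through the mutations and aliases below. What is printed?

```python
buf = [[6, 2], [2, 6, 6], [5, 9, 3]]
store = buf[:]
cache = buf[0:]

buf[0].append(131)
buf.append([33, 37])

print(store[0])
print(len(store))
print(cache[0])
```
[6, 2, 131]
3
[6, 2, 131]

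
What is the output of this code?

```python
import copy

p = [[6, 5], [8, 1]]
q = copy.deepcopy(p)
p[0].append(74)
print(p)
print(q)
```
[[6, 5, 74], [8, 1]]
[[6, 5], [8, 1]]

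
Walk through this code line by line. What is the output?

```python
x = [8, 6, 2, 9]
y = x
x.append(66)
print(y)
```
[8, 6, 2, 9, 66]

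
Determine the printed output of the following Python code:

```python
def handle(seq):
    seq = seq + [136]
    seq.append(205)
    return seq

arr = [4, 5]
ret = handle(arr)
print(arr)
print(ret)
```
[4, 5]
[4, 5, 136, 205]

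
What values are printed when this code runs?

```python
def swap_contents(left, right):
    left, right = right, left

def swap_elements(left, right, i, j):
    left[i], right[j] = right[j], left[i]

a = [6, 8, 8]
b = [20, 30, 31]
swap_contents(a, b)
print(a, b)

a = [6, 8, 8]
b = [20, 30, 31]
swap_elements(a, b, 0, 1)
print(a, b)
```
[6, 8, 8] [20, 30, 31]
[30, 8, 8] [20, 6, 31]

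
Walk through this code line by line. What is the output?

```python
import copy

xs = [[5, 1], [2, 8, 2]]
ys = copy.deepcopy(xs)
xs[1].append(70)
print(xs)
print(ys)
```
[[5, 1], [2, 8, 2, 70]]
[[5, 1], [2, 8, 2]]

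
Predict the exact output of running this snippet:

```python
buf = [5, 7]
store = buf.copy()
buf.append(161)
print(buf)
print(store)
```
[5, 7, 161]
[5, 7]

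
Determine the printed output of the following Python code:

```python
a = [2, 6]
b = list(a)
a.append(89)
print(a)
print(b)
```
[2, 6, 89]
[2, 6]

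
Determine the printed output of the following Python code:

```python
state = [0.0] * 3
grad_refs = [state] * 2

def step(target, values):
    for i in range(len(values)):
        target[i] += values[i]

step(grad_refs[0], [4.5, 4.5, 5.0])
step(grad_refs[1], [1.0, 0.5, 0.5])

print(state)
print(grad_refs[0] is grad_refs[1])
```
[5.5, 5.0, 5.5]
True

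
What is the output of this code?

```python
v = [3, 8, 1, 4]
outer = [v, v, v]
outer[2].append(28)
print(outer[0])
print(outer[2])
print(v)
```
[3, 8, 1, 4, 28]
[3, 8, 1, 4, 28]
[3, 8, 1, 4, 28]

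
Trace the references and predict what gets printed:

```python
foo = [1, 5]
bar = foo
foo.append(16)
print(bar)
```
[1, 5, 16]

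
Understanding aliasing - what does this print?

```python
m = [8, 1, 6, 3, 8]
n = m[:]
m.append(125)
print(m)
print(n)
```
[8, 1, 6, 3, 8, 125]
[8, 1, 6, 3, 8]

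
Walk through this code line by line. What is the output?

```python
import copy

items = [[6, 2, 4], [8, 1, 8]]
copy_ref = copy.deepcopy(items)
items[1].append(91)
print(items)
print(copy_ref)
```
[[6, 2, 4], [8, 1, 8, 91]]
[[6, 2, 4], [8, 1, 8]]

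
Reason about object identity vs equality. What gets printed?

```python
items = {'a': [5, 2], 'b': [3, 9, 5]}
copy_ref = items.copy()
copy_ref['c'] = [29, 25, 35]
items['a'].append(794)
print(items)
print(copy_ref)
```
{'a': [5, 2, 794], 'b': [3, 9, 5]}
{'a': [5, 2, 794], 'b': [3, 9, 5], 'c': [29, 25, 35]}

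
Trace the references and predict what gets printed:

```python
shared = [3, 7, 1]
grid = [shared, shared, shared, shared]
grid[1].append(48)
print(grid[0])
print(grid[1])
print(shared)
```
[3, 7, 1, 48]
[3, 7, 1, 48]
[3, 7, 1, 48]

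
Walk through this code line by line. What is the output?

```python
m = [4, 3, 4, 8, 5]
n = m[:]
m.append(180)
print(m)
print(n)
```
[4, 3, 4, 8, 5, 180]
[4, 3, 4, 8, 5]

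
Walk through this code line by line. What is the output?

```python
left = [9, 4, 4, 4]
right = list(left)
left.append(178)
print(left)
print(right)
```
[9, 4, 4, 4, 178]
[9, 4, 4, 4]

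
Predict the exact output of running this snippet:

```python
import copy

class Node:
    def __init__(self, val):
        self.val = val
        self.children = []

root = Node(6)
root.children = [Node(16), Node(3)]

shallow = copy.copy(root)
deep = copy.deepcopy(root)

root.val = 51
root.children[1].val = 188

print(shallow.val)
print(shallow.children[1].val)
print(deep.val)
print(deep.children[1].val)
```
6
188
6
3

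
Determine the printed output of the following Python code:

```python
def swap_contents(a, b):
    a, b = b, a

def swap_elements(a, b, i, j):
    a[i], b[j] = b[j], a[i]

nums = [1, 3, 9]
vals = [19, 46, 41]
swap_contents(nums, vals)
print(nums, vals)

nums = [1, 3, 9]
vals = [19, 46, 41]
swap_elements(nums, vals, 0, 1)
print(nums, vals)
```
[1, 3, 9] [19, 46, 41]
[46, 3, 9] [19, 1, 41]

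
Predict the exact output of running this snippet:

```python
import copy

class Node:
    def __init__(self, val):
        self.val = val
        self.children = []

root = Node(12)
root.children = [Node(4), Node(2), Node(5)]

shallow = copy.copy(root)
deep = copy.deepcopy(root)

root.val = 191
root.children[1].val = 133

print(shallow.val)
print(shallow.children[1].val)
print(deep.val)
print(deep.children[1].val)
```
12
133
12
2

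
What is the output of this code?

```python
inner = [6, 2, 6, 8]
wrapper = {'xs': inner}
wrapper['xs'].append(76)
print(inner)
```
[6, 2, 6, 8, 76]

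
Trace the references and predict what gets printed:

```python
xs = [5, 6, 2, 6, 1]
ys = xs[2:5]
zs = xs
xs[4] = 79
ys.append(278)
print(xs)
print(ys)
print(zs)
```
[5, 6, 2, 6, 79]
[2, 6, 1, 278]
[5, 6, 2, 6, 79]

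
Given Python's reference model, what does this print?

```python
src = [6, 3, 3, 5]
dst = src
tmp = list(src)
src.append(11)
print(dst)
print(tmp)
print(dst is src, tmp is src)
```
[6, 3, 3, 5, 11]
[6, 3, 3, 5]
True False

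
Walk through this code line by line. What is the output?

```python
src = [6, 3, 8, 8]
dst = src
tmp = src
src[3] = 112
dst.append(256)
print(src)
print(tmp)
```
[6, 3, 8, 112, 256]
[6, 3, 8, 112, 256]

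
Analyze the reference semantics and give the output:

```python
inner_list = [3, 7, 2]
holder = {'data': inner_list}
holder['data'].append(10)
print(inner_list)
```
[3, 7, 2, 10]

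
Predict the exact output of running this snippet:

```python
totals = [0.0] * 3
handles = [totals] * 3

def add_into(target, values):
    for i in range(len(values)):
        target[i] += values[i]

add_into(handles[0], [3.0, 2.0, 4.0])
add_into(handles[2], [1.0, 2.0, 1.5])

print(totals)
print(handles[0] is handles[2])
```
[4.0, 4.0, 5.5]
True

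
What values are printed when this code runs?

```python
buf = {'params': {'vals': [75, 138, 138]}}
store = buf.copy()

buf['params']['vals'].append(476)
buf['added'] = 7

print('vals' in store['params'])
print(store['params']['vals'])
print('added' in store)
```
True
[75, 138, 138, 476]
False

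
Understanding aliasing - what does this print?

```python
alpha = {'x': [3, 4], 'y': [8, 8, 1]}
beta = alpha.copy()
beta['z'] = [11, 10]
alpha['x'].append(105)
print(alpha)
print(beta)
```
{'x': [3, 4, 105], 'y': [8, 8, 1]}
{'x': [3, 4, 105], 'y': [8, 8, 1], 'z': [11, 10]}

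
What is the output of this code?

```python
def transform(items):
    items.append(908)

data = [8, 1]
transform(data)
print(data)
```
[8, 1, 908]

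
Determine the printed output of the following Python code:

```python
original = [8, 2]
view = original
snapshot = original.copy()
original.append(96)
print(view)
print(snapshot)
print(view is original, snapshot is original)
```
[8, 2, 96]
[8, 2]
True False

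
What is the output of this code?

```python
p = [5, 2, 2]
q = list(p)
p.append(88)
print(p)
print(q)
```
[5, 2, 2, 88]
[5, 2, 2]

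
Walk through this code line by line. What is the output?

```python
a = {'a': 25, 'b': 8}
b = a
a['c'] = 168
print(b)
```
{'a': 25, 'b': 8, 'c': 168}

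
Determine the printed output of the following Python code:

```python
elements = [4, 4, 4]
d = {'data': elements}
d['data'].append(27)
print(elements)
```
[4, 4, 4, 27]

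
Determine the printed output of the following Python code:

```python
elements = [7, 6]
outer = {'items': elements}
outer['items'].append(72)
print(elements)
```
[7, 6, 72]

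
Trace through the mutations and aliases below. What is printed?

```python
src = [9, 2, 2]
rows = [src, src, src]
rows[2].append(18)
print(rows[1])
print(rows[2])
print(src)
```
[9, 2, 2, 18]
[9, 2, 2, 18]
[9, 2, 2, 18]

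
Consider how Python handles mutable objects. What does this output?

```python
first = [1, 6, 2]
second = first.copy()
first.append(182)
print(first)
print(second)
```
[1, 6, 2, 182]
[1, 6, 2]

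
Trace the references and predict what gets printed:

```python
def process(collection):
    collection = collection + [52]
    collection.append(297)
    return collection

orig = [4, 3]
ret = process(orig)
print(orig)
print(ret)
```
[4, 3]
[4, 3, 52, 297]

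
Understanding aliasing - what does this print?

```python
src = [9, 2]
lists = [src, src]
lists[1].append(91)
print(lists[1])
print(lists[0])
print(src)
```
[9, 2, 91]
[9, 2, 91]
[9, 2, 91]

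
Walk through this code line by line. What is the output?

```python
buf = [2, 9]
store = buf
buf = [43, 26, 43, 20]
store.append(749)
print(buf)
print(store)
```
[43, 26, 43, 20]
[2, 9, 749]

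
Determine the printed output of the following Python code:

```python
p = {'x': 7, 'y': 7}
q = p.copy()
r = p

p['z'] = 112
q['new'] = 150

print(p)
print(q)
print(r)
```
{'x': 7, 'y': 7, 'z': 112}
{'x': 7, 'y': 7, 'new': 150}
{'x': 7, 'y': 7, 'z': 112}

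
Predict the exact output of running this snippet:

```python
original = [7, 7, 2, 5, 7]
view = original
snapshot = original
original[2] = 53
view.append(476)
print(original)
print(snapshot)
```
[7, 7, 53, 5, 7, 476]
[7, 7, 53, 5, 7, 476]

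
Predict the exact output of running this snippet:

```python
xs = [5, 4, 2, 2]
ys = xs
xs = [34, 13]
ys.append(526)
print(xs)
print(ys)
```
[34, 13]
[5, 4, 2, 2, 526]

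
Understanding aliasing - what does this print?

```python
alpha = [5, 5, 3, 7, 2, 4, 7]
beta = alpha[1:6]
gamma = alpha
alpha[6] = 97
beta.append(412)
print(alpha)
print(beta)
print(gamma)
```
[5, 5, 3, 7, 2, 4, 97]
[5, 3, 7, 2, 4, 412]
[5, 5, 3, 7, 2, 4, 97]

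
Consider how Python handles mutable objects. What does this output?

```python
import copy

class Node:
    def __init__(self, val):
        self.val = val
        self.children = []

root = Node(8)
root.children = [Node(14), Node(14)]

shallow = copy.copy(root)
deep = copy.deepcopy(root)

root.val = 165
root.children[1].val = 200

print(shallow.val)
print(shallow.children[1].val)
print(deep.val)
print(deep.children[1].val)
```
8
200
8
14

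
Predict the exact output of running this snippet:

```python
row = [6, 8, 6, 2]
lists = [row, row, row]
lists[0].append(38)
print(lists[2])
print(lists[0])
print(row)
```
[6, 8, 6, 2, 38]
[6, 8, 6, 2, 38]
[6, 8, 6, 2, 38]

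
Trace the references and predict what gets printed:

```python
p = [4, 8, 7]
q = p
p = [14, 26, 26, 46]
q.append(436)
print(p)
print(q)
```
[14, 26, 26, 46]
[4, 8, 7, 436]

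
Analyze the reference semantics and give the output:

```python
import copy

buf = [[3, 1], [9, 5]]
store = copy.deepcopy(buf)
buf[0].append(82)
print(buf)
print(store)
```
[[3, 1, 82], [9, 5]]
[[3, 1], [9, 5]]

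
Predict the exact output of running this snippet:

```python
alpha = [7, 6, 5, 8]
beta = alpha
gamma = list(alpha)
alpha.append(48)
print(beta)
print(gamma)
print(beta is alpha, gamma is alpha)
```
[7, 6, 5, 8, 48]
[7, 6, 5, 8]
True False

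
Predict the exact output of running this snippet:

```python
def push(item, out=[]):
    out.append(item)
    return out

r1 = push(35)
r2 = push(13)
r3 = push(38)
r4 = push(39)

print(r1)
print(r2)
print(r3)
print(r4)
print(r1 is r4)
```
[35, 13, 38, 39]
[35, 13, 38, 39]
[35, 13, 38, 39]
[35, 13, 38, 39]
True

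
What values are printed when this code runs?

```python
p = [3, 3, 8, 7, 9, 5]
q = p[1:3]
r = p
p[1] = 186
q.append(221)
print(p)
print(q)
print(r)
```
[3, 186, 8, 7, 9, 5]
[3, 8, 221]
[3, 186, 8, 7, 9, 5]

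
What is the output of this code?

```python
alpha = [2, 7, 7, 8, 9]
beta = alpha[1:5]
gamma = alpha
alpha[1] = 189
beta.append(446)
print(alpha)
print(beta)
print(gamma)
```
[2, 189, 7, 8, 9]
[7, 7, 8, 9, 446]
[2, 189, 7, 8, 9]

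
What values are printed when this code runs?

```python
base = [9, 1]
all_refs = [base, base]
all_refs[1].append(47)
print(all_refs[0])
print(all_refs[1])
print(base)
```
[9, 1, 47]
[9, 1, 47]
[9, 1, 47]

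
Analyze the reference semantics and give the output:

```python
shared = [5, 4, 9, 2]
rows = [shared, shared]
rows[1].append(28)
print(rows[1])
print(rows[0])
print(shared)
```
[5, 4, 9, 2, 28]
[5, 4, 9, 2, 28]
[5, 4, 9, 2, 28]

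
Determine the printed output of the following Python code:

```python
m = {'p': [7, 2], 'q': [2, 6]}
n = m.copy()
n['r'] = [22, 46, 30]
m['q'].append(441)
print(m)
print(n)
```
{'p': [7, 2], 'q': [2, 6, 441]}
{'p': [7, 2], 'q': [2, 6, 441], 'r': [22, 46, 30]}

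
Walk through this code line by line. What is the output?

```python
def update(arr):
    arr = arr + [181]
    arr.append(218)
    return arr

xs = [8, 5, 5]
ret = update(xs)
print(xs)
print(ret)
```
[8, 5, 5]
[8, 5, 5, 181, 218]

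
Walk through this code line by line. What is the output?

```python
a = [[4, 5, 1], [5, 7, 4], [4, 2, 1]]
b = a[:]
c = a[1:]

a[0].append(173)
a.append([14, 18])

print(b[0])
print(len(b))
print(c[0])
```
[4, 5, 1, 173]
3
[5, 7, 4]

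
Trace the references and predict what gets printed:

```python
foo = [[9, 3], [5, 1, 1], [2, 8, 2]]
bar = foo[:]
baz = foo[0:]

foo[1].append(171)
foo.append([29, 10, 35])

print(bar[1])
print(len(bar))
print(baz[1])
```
[5, 1, 1, 171]
3
[5, 1, 1, 171]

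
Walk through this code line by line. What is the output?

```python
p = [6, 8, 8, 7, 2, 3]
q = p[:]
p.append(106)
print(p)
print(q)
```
[6, 8, 8, 7, 2, 3, 106]
[6, 8, 8, 7, 2, 3]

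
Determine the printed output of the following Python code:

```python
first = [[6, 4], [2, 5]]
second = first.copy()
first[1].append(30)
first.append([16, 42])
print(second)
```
[[6, 4], [2, 5, 30]]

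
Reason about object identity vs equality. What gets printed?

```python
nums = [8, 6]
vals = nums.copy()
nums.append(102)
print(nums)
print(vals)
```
[8, 6, 102]
[8, 6]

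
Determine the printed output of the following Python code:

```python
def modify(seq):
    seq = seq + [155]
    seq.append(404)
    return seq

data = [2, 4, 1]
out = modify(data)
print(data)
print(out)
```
[2, 4, 1]
[2, 4, 1, 155, 404]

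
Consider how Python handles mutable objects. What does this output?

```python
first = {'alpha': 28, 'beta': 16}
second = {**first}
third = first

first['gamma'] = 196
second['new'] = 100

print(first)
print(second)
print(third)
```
{'alpha': 28, 'beta': 16, 'gamma': 196}
{'alpha': 28, 'beta': 16, 'new': 100}
{'alpha': 28, 'beta': 16, 'gamma': 196}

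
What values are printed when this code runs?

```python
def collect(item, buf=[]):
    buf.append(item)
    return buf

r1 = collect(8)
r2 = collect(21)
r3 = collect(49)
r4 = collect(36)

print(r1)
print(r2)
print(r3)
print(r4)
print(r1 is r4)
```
[8, 21, 49, 36]
[8, 21, 49, 36]
[8, 21, 49, 36]
[8, 21, 49, 36]
True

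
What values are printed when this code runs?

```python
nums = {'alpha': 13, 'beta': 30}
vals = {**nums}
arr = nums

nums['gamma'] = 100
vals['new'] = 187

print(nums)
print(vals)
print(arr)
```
{'alpha': 13, 'beta': 30, 'gamma': 100}
{'alpha': 13, 'beta': 30, 'new': 187}
{'alpha': 13, 'beta': 30, 'gamma': 100}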